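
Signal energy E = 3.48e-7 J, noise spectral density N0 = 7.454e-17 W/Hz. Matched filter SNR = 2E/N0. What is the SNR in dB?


SNR_lin = 2 * 3.48e-7 / 7.454e-17 = 9.337e9
SNR_dB = 10*log10(9.337e9) = 99.7 dB

99.7 dB


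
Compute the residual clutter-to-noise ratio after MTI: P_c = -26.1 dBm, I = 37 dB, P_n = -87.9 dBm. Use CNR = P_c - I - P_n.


CNR = -26.1 - 37 - (-87.9) = 24.8 dB

24.8 dB


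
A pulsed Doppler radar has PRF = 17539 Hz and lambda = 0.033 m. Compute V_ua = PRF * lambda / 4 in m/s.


V_ua = 17539 * 0.033 / 4 = 144.7 m/s

144.7 m/s


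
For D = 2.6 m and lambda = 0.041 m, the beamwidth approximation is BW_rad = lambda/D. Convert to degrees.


BW_rad = 0.041 / 2.6 = 0.015769
BW_deg = 0.9 degrees

0.9 degrees


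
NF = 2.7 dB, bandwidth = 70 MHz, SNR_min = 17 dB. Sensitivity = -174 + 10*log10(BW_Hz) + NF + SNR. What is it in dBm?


10*log10(70000000.0) = 78.45
S = -174 + 78.45 + 2.7 + 17 = -75.8 dBm

-75.8 dBm


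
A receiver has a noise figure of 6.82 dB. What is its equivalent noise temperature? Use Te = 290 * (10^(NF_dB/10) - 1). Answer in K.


NF_lin = 10^(6.82/10) = 4.808393
Te = 290 * (4.808393 - 1) = 1104.4 K

1104.4 K


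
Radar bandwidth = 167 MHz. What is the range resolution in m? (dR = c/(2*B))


dR = 3e8 / (2 * 167000000.0) = 0.9 m

0.9 m


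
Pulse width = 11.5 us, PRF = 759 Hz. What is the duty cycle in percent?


DC = 11.5e-6 * 759 * 100 = 0.87%

0.87%


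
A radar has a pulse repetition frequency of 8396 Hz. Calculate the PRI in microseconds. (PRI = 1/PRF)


PRI = 1/8396 = 0.0001191043 s = 119.1 us

119.1 us


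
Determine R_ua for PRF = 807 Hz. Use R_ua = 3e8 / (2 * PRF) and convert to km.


R_ua = 3e8 / (2 * 807) = 185873.6 m = 185.9 km

185.9 km


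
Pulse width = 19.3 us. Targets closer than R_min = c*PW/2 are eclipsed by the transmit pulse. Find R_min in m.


R_min = 3e8 * 19.3e-6 / 2 = 2895.0 m

2895.0 m


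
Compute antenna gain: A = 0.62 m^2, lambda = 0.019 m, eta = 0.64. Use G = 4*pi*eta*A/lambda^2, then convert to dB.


G_linear = 4*pi*0.64*0.62/0.019^2 = 13812.56
G_dB = 10*log10(13812.56) = 41.4 dB

41.4 dB


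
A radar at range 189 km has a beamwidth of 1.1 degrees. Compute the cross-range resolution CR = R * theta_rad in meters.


BW_rad = 0.019198622
CR = 189000 * 0.019198622 = 3628.5 m

3628.5 m


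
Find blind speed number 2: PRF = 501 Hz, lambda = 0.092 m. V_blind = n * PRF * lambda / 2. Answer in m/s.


V_blind = 2 * 501 * 0.092 / 2 = 46.1 m/s

46.1 m/s


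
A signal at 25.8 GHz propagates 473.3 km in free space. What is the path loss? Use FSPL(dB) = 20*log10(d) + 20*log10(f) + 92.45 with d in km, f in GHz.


20*log10(473.3) = 53.5
20*log10(25.8) = 28.23
FSPL = 174.2 dB

174.2 dB


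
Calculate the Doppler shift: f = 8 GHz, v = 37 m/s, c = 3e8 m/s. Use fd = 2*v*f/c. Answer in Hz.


fd = 2 * 37 * 8000000000.0 / 3e8 = 1973.3 Hz

1973.3 Hz


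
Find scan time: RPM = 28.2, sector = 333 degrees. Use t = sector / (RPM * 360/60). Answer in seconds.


t = 333 / (28.2 * 360) * 60 = 1.97 s

1.97 s


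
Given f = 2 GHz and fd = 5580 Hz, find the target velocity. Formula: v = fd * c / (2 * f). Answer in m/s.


v = 5580 * 3e8 / (2 * 2000000000.0) = 418.5 m/s

418.5 m/s


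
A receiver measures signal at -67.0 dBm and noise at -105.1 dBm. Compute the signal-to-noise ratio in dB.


SNR = -67.0 - (-105.1) = 38.1 dB

38.1 dB


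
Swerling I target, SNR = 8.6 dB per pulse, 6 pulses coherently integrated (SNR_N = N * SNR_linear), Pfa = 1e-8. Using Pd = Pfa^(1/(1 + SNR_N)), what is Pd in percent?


SNR_lin = 10^(8.6/10) = 7.24436
SNR_N = 6 * 7.24436 = 43.46616
1/(1 + SNR_N) = 1/44.46616 = 0.022489
Pd = (1e-8)^0.022489 = 0.66083
Pd = 66.1%

66.1%


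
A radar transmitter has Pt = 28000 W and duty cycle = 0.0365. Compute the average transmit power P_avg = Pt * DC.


P_avg = 28000 * 0.0365 = 1022.0 W

1022.0 W


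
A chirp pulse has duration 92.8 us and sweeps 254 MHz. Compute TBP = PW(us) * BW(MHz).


TBP = 92.8 * 254 = 23571.2

23571.2


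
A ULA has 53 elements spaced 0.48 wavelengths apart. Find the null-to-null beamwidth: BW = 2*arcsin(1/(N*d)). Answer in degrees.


1/(N*d) = 1/(53*0.48) = 0.039308
BW = 2*arcsin(0.039308) = 4.5 degrees

4.5 degrees


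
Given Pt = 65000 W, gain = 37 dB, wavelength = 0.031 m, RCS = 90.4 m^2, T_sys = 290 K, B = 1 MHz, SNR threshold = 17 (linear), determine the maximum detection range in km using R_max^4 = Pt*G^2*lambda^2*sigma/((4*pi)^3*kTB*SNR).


G_lin = 10^(37/10) = 5011.872336
R^4 = 65000 * 5011.872336^2 * 0.031^2 * 90.4 / ((4*pi)^3 * 1.38e-23 * 290 * 1000000.0 * 17)
R^4 = 1.05063e21 m^4
R_max = (1.05063e21)^(1/4) = 180037.3 m = 180.0 km

180.0 km


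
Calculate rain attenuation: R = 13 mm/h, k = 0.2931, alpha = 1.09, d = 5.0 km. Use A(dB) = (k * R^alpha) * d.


gamma = 0.2931 * 13^1.09 = 4.7997 dB/km
A = 4.7997 * 5.0 = 24.0 dB

24.0 dB


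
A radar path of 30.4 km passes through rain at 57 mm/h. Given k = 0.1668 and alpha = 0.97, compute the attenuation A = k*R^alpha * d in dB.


gamma = 0.1668 * 57^0.97 = 8.421601 dB/km
A = 8.421601 * 30.4 = 256.02 dB

256.02 dB


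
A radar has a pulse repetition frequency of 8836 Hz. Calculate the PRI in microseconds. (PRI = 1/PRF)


PRI = 1/8836 = 0.0001131734 s = 113.2 us

113.2 us


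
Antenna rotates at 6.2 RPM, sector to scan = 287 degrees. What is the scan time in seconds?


t = 287 / (6.2 * 360) * 60 = 7.72 s

7.72 s


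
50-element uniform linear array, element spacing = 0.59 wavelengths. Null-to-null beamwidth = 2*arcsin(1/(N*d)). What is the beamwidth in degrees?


1/(N*d) = 1/(50*0.59) = 0.033898
BW = 2*arcsin(0.033898) = 3.9 degrees

3.9 degrees


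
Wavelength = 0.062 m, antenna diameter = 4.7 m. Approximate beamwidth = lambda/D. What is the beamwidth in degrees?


BW_rad = 0.062 / 4.7 = 0.013191
BW_deg = 0.76 degrees

0.76 degrees


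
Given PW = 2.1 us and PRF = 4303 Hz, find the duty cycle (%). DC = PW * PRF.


DC = 2.1e-6 * 4303 * 100 = 0.9%

0.9%


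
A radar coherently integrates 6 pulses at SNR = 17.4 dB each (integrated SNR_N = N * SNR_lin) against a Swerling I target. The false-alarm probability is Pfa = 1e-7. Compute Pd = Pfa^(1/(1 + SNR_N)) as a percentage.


SNR_lin = 10^(17.4/10) = 54.95409
SNR_N = 6 * 54.95409 = 329.72454
1/(1 + SNR_N) = 1/330.72454 = 0.0030237
Pd = (1e-7)^0.0030237 = 0.95243
Pd = 95.2%

95.2%


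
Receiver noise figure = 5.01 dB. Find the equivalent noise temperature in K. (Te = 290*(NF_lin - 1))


NF_lin = 10^(5.01/10) = 3.169567
Te = 290 * (3.169567 - 1) = 629.2 K

629.2 K


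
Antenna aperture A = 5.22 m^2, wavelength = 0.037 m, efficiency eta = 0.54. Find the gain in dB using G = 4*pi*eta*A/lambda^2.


G_linear = 4*pi*0.54*5.22/0.037^2 = 25874.42
G_dB = 10*log10(25874.42) = 44.1 dB

44.1 dB


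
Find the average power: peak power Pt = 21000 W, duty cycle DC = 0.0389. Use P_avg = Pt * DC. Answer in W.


P_avg = 21000 * 0.0389 = 816.9 W

816.9 W


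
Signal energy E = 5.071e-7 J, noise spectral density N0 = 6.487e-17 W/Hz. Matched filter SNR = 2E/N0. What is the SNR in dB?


SNR_lin = 2 * 5.071e-7 / 6.487e-17 = 1.563e10
SNR_dB = 10*log10(1.563e10) = 101.9 dB

101.9 dB


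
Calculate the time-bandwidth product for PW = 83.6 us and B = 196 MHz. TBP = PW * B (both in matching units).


TBP = 83.6 * 196 = 16385.6

16385.6


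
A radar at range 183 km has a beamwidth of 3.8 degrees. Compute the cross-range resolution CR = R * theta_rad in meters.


BW_rad = 0.066322512
CR = 183000 * 0.066322512 = 12137.0 m

12137.0 m


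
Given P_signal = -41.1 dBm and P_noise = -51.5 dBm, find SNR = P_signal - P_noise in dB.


SNR = -41.1 - (-51.5) = 10.4 dB

10.4 dB


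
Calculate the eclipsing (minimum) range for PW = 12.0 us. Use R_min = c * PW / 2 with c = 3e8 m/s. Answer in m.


R_min = 3e8 * 12.0e-6 / 2 = 1800.0 m

1800.0 m


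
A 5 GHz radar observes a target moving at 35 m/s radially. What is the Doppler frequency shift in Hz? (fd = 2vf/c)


fd = 2 * 35 * 5000000000.0 / 3e8 = 1166.7 Hz

1166.7 Hz


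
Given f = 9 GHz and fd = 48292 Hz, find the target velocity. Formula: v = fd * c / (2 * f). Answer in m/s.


v = 48292 * 3e8 / (2 * 9000000000.0) = 804.9 m/s

804.9 m/s


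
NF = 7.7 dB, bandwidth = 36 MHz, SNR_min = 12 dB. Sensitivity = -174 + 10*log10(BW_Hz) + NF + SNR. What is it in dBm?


10*log10(36000000.0) = 75.56
S = -174 + 75.56 + 7.7 + 12 = -78.7 dBm

-78.7 dBm


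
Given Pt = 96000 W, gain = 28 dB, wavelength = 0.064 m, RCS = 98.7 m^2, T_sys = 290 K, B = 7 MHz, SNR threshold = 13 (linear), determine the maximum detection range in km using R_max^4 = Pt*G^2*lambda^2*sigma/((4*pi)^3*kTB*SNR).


G_lin = 10^(28/10) = 630.957344
R^4 = 96000 * 630.957344^2 * 0.064^2 * 98.7 / ((4*pi)^3 * 1.38e-23 * 290 * 7000000.0 * 13)
R^4 = 2.13796e19 m^4
R_max = (2.13796e19)^(1/4) = 67998.6 m = 68.0 km

68.0 km


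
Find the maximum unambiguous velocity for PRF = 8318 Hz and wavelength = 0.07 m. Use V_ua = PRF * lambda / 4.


V_ua = 8318 * 0.07 / 4 = 145.6 m/s

145.6 m/s


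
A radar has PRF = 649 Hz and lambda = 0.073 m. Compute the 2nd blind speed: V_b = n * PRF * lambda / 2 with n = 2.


V_blind = 2 * 649 * 0.073 / 2 = 47.4 m/s

47.4 m/s


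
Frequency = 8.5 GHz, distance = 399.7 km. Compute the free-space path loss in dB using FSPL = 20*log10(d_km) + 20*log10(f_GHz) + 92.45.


20*log10(399.7) = 52.03
20*log10(8.5) = 18.59
FSPL = 163.1 dB

163.1 dB


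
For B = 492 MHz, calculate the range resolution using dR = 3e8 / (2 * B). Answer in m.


dR = 3e8 / (2 * 492000000.0) = 0.3 m

0.3 m


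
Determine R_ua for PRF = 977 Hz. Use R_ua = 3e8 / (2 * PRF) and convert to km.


R_ua = 3e8 / (2 * 977) = 153531.2 m = 153.5 km

153.5 km


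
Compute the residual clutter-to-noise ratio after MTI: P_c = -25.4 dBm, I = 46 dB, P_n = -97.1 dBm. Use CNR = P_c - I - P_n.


CNR = -25.4 - 46 - (-97.1) = 25.7 dB

25.7 dB


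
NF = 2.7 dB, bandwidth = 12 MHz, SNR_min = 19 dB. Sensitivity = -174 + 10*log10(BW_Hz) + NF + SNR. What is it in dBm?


10*log10(12000000.0) = 70.79
S = -174 + 70.79 + 2.7 + 19 = -81.5 dBm

-81.5 dBm


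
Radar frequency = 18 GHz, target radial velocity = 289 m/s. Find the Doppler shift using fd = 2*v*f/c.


fd = 2 * 289 * 18000000000.0 / 3e8 = 34680.0 Hz

34680.0 Hz


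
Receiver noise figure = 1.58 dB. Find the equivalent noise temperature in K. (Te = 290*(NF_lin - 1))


NF_lin = 10^(1.58/10) = 1.438799
Te = 290 * (1.438799 - 1) = 127.3 K

127.3 K


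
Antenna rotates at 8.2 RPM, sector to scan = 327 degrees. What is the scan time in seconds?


t = 327 / (8.2 * 360) * 60 = 6.65 s

6.65 s


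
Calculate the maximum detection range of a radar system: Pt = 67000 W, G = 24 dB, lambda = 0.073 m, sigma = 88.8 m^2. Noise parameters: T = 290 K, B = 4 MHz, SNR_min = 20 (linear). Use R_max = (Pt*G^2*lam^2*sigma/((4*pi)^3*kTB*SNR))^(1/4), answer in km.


G_lin = 10^(24/10) = 251.188643
R^4 = 67000 * 251.188643^2 * 0.073^2 * 88.8 / ((4*pi)^3 * 1.38e-23 * 290 * 4000000.0 * 20)
R^4 = 3.14874e18 m^4
R_max = (3.14874e18)^(1/4) = 42124.4 m = 42.1 km

42.1 km


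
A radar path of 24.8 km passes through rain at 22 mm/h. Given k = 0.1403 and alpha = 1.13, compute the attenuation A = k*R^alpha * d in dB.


gamma = 0.1403 * 22^1.13 = 4.613126 dB/km
A = 4.613126 * 24.8 = 114.41 dB

114.41 dB


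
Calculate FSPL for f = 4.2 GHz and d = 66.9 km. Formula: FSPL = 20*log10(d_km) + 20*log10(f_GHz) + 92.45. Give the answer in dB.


20*log10(66.9) = 36.51
20*log10(4.2) = 12.46
FSPL = 141.4 dB

141.4 dB


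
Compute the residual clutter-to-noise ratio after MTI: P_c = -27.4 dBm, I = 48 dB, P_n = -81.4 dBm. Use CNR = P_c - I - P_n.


CNR = -27.4 - 48 - (-81.4) = 6.0 dB

6.0 dB


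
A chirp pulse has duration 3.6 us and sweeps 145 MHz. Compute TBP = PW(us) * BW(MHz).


TBP = 3.6 * 145 = 522.0

522.0


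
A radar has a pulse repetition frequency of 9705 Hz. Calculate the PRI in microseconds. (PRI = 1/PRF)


PRI = 1/9705 = 0.0001030397 s = 103.0 us

103.0 us


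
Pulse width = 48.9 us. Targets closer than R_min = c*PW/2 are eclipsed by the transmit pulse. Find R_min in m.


R_min = 3e8 * 48.9e-6 / 2 = 7335.0 m

7335.0 m


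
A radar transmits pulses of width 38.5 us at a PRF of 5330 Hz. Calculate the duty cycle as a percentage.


DC = 38.5e-6 * 5330 * 100 = 20.52%

20.52%


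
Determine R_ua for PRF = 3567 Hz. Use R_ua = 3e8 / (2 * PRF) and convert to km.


R_ua = 3e8 / (2 * 3567) = 42052.1 m = 42.1 km

42.1 km


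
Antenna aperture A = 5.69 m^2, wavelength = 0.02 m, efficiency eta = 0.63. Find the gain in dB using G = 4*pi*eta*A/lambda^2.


G_linear = 4*pi*0.63*5.69/0.02^2 = 112616.67
G_dB = 10*log10(112616.67) = 50.5 dB

50.5 dB


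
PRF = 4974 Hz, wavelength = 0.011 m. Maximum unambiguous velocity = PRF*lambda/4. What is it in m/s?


V_ua = 4974 * 0.011 / 4 = 13.7 m/s

13.7 m/s


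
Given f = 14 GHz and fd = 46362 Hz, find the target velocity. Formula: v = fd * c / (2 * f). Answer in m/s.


v = 46362 * 3e8 / (2 * 14000000000.0) = 496.7 m/s

496.7 m/s


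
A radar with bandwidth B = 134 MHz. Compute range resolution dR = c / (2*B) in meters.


dR = 3e8 / (2 * 134000000.0) = 1.12 m

1.12 m


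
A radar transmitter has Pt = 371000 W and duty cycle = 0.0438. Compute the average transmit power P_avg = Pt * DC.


P_avg = 371000 * 0.0438 = 16249.8 W

16249.8 W


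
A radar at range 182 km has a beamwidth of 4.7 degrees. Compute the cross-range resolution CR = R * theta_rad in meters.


BW_rad = 0.082030475
CR = 182000 * 0.082030475 = 14929.5 m

14929.5 m


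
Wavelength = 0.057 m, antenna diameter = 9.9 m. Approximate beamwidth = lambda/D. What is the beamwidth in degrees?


BW_rad = 0.057 / 9.9 = 0.005758
BW_deg = 0.33 degrees

0.33 degrees


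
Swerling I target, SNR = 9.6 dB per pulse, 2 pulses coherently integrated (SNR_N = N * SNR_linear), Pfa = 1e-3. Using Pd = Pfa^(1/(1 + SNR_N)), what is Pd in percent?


SNR_lin = 10^(9.6/10) = 9.12011
SNR_N = 2 * 9.12011 = 18.24022
1/(1 + SNR_N) = 1/19.24022 = 0.0519745
Pd = (1e-3)^0.0519745 = 0.69836
Pd = 69.8%

69.8%


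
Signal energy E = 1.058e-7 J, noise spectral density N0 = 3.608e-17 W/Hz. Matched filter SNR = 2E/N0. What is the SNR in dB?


SNR_lin = 2 * 1.058e-7 / 3.608e-17 = 5.865e9
SNR_dB = 10*log10(5.865e9) = 97.7 dB

97.7 dB


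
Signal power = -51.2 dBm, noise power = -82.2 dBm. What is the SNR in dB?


SNR = -51.2 - (-82.2) = 31.0 dB

31.0 dB


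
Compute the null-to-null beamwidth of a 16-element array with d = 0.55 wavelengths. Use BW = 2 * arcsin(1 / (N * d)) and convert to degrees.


1/(N*d) = 1/(16*0.55) = 0.113636
BW = 2*arcsin(0.113636) = 13.0 degrees

13.0 degrees


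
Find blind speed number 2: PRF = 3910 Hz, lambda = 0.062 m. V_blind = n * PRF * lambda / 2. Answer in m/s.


V_blind = 2 * 3910 * 0.062 / 2 = 242.4 m/s

242.4 m/s


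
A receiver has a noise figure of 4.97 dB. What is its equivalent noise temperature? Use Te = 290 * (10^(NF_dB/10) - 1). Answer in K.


NF_lin = 10^(4.97/10) = 3.140509
Te = 290 * (3.140509 - 1) = 620.7 K

620.7 K


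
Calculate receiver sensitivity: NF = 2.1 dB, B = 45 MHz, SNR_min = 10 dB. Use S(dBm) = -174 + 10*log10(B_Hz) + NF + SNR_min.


10*log10(45000000.0) = 76.53
S = -174 + 76.53 + 2.1 + 10 = -85.4 dBm

-85.4 dBm


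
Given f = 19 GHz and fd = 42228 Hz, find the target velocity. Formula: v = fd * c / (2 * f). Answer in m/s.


v = 42228 * 3e8 / (2 * 19000000000.0) = 333.4 m/s

333.4 m/s


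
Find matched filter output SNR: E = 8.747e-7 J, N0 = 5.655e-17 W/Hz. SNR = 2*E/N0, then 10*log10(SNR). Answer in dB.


SNR_lin = 2 * 8.747e-7 / 5.655e-17 = 3.094e10
SNR_dB = 10*log10(3.094e10) = 104.9 dB

104.9 dB


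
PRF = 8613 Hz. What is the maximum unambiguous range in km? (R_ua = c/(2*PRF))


R_ua = 3e8 / (2 * 8613) = 17415.5 m = 17.4 km

17.4 km


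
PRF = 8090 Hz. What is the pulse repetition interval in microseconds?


PRI = 1/8090 = 0.0001236094 s = 123.6 us

123.6 us


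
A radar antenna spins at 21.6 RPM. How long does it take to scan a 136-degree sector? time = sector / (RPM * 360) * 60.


t = 136 / (21.6 * 360) * 60 = 1.05 s

1.05 s


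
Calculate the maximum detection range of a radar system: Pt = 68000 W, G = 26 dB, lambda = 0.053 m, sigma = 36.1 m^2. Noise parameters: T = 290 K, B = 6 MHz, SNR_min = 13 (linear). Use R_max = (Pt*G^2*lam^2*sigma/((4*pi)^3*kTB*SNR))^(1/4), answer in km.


G_lin = 10^(26/10) = 398.107171
R^4 = 68000 * 398.107171^2 * 0.053^2 * 36.1 / ((4*pi)^3 * 1.38e-23 * 290 * 6000000.0 * 13)
R^4 = 1.76428e18 m^4
R_max = (1.76428e18)^(1/4) = 36445.3 m = 36.4 km

36.4 km


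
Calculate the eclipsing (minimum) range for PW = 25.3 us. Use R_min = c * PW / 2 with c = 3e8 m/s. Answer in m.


R_min = 3e8 * 25.3e-6 / 2 = 3795.0 m

3795.0 m


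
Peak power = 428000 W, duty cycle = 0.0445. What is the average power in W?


P_avg = 428000 * 0.0445 = 19046.0 W

19046.0 W


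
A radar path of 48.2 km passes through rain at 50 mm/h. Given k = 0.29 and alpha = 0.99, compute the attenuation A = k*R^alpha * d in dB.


gamma = 0.29 * 50^0.99 = 13.943709 dB/km
A = 13.943709 * 48.2 = 672.09 dB

672.09 dB


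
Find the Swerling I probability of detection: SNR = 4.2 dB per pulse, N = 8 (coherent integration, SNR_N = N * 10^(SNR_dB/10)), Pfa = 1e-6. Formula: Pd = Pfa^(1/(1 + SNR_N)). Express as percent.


SNR_lin = 10^(4.2/10) = 2.63027
SNR_N = 8 * 2.63027 = 21.04216
1/(1 + SNR_N) = 1/22.04216 = 0.0453676
Pd = (1e-6)^0.0453676 = 0.53431
Pd = 53.4%

53.4%


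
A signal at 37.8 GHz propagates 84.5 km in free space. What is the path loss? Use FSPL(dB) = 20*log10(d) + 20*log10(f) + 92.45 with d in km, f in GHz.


20*log10(84.5) = 38.54
20*log10(37.8) = 31.55
FSPL = 162.5 dB

162.5 dB


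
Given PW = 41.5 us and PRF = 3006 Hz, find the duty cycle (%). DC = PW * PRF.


DC = 41.5e-6 * 3006 * 100 = 12.47%

12.47%


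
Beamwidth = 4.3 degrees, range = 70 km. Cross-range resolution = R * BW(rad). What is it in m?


BW_rad = 0.075049158
CR = 70000 * 0.075049158 = 5253.4 m

5253.4 m


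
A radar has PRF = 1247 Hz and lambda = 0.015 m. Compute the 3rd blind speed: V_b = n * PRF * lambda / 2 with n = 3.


V_blind = 3 * 1247 * 0.015 / 2 = 28.1 m/s

28.1 m/s


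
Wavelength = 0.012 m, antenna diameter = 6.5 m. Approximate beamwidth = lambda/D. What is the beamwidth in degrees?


BW_rad = 0.012 / 6.5 = 0.001846
BW_deg = 0.11 degrees

0.11 degrees


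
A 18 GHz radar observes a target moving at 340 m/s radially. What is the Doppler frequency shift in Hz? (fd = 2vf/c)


fd = 2 * 340 * 18000000000.0 / 3e8 = 40800.0 Hz

40800.0 Hz


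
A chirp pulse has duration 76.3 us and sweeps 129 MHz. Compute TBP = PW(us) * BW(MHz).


TBP = 76.3 * 129 = 9842.7

9842.7


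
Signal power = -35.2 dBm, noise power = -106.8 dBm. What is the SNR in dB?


SNR = -35.2 - (-106.8) = 71.6 dB

71.6 dB


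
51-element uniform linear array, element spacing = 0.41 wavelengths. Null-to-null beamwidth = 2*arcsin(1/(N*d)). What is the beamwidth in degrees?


1/(N*d) = 1/(51*0.41) = 0.047824
BW = 2*arcsin(0.047824) = 5.5 degrees

5.5 degrees


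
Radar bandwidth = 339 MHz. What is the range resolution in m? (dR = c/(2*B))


dR = 3e8 / (2 * 339000000.0) = 0.44 m

0.44 m


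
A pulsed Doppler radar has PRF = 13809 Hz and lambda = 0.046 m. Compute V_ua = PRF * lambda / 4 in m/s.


V_ua = 13809 * 0.046 / 4 = 158.8 m/s

158.8 m/s


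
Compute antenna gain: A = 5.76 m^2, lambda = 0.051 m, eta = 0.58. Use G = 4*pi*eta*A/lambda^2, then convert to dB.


G_linear = 4*pi*0.58*5.76/0.051^2 = 16140.61
G_dB = 10*log10(16140.61) = 42.1 dB

42.1 dB


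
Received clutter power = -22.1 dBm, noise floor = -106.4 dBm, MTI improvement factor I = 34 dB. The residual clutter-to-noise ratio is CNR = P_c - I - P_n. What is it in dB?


CNR = -22.1 - 34 - (-106.4) = 50.3 dB

50.3 dB


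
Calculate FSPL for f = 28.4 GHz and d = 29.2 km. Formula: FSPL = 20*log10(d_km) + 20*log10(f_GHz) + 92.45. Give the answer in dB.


20*log10(29.2) = 29.31
20*log10(28.4) = 29.07
FSPL = 150.8 dB

150.8 dB


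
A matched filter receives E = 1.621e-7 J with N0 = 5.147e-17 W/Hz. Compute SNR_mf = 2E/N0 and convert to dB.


SNR_lin = 2 * 1.621e-7 / 5.147e-17 = 6.299e9
SNR_dB = 10*log10(6.299e9) = 98.0 dB

98.0 dB


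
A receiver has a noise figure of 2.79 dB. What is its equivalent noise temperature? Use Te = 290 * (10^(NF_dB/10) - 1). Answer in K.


NF_lin = 10^(2.79/10) = 1.901078
Te = 290 * (1.901078 - 1) = 261.3 K

261.3 K


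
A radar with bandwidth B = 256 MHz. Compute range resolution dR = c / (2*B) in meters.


dR = 3e8 / (2 * 256000000.0) = 0.59 m

0.59 m


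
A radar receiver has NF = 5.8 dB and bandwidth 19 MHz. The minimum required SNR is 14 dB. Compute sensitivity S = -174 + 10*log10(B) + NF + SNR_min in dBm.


10*log10(19000000.0) = 72.79
S = -174 + 72.79 + 5.8 + 14 = -81.4 dBm

-81.4 dBm


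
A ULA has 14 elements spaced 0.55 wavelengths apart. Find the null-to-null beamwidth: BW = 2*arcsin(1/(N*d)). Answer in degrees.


1/(N*d) = 1/(14*0.55) = 0.12987
BW = 2*arcsin(0.12987) = 14.9 degrees

14.9 degrees


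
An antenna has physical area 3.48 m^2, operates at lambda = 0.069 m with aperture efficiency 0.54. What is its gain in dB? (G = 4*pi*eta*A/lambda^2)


G_linear = 4*pi*0.54*3.48/0.069^2 = 4960.03
G_dB = 10*log10(4960.03) = 37.0 dB

37.0 dB


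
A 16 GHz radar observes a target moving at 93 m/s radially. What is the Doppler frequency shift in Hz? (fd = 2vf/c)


fd = 2 * 93 * 16000000000.0 / 3e8 = 9920.0 Hz

9920.0 Hz


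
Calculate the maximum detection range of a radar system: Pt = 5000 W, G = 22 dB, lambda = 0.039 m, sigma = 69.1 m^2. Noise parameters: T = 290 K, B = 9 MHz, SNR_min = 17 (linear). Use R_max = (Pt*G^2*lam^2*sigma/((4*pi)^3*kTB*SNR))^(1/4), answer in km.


G_lin = 10^(22/10) = 158.489319
R^4 = 5000 * 158.489319^2 * 0.039^2 * 69.1 / ((4*pi)^3 * 1.38e-23 * 290 * 9000000.0 * 17)
R^4 = 1.08637e16 m^4
R_max = (1.08637e16)^(1/4) = 10209.3 m = 10.2 km

10.2 km


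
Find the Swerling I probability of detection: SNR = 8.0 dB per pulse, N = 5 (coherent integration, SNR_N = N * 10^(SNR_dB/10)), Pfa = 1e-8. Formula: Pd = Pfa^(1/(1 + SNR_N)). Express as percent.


SNR_lin = 10^(8.0/10) = 6.30957
SNR_N = 5 * 6.30957 = 31.54785
1/(1 + SNR_N) = 1/32.54785 = 0.030724
Pd = (1e-8)^0.030724 = 0.56782
Pd = 56.8%

56.8%


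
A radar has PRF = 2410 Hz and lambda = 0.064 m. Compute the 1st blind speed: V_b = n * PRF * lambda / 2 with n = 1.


V_blind = 1 * 2410 * 0.064 / 2 = 77.1 m/s

77.1 m/s


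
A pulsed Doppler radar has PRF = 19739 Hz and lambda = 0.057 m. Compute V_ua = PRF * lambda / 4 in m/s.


V_ua = 19739 * 0.057 / 4 = 281.3 m/s

281.3 m/s


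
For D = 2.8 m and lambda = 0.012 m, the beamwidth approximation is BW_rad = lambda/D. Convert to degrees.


BW_rad = 0.012 / 2.8 = 0.004286
BW_deg = 0.25 degrees

0.25 degrees


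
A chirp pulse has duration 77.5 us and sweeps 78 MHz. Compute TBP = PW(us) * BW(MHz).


TBP = 77.5 * 78 = 6045.0

6045.0


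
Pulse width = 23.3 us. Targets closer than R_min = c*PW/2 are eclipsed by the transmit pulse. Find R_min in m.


R_min = 3e8 * 23.3e-6 / 2 = 3495.0 m

3495.0 m


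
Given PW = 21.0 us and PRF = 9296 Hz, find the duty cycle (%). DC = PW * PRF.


DC = 21.0e-6 * 9296 * 100 = 19.52%

19.52%


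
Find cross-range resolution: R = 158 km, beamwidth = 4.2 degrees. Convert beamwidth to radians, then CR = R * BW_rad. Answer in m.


BW_rad = 0.073303829
CR = 158000 * 0.073303829 = 11582.0 m

11582.0 m


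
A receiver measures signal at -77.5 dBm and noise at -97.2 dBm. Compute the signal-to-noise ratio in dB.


SNR = -77.5 - (-97.2) = 19.7 dB

19.7 dB


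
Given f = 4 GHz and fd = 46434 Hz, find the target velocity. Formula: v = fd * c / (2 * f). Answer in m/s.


v = 46434 * 3e8 / (2 * 4000000000.0) = 1741.3 m/s

1741.3 m/s


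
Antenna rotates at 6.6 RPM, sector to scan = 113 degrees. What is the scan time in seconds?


t = 113 / (6.6 * 360) * 60 = 2.85 s

2.85 s


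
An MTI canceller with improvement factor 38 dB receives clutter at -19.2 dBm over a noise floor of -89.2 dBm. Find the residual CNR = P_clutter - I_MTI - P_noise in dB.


CNR = -19.2 - 38 - (-89.2) = 32.0 dB

32.0 dB


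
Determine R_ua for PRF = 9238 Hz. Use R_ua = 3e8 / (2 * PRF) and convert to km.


R_ua = 3e8 / (2 * 9238) = 16237.3 m = 16.2 km

16.2 km


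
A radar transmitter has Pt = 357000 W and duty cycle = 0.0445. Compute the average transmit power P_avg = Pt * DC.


P_avg = 357000 * 0.0445 = 15886.5 W

15886.5 W


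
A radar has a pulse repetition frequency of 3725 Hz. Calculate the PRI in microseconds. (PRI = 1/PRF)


PRI = 1/3725 = 0.0002684564 s = 268.5 us

268.5 us


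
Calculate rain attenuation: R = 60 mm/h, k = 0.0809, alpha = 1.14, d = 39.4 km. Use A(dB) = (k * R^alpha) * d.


gamma = 0.0809 * 60^1.14 = 8.610749 dB/km
A = 8.610749 * 39.4 = 339.26 dB

339.26 dB


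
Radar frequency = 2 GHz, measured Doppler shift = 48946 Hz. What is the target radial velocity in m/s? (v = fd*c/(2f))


v = 48946 * 3e8 / (2 * 2000000000.0) = 3671.0 m/s

3671.0 m/s


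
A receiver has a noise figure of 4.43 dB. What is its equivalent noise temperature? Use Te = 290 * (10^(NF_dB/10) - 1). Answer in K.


NF_lin = 10^(4.43/10) = 2.77332
Te = 290 * (2.77332 - 1) = 514.3 K

514.3 K


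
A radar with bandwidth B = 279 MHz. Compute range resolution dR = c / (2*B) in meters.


dR = 3e8 / (2 * 279000000.0) = 0.54 m

0.54 m


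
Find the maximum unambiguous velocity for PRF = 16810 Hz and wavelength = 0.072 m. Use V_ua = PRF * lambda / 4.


V_ua = 16810 * 0.072 / 4 = 302.6 m/s

302.6 m/s


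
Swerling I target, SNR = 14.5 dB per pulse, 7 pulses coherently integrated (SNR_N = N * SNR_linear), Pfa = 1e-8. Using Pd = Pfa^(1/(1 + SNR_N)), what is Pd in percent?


SNR_lin = 10^(14.5/10) = 28.18383
SNR_N = 7 * 28.18383 = 197.28681
1/(1 + SNR_N) = 1/198.28681 = 0.0050432
Pd = (1e-8)^0.0050432 = 0.91129
Pd = 91.1%

91.1%


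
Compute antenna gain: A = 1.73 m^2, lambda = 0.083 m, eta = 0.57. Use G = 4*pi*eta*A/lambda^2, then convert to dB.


G_linear = 4*pi*0.57*1.73/0.083^2 = 1798.77
G_dB = 10*log10(1798.77) = 32.5 dB

32.5 dB


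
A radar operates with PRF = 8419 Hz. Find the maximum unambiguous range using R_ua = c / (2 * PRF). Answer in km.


R_ua = 3e8 / (2 * 8419) = 17816.8 m = 17.8 km

17.8 km


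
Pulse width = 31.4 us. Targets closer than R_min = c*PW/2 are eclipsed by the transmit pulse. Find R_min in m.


R_min = 3e8 * 31.4e-6 / 2 = 4710.0 m

4710.0 m


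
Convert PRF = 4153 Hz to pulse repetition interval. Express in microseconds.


PRI = 1/4153 = 0.0002407898 s = 240.8 us

240.8 us


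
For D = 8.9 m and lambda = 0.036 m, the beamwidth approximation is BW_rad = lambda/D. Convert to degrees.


BW_rad = 0.036 / 8.9 = 0.004045
BW_deg = 0.23 degrees

0.23 degrees


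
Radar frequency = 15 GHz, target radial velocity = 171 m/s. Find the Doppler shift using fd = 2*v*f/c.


fd = 2 * 171 * 15000000000.0 / 3e8 = 17100.0 Hz

17100.0 Hz


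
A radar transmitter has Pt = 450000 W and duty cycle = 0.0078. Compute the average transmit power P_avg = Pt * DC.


P_avg = 450000 * 0.0078 = 3510.0 W

3510.0 W


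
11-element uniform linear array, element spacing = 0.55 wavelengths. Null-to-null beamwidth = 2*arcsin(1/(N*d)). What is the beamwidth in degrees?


1/(N*d) = 1/(11*0.55) = 0.165289
BW = 2*arcsin(0.165289) = 19.0 degrees

19.0 degrees


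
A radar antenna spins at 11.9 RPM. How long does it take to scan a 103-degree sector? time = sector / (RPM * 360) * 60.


t = 103 / (11.9 * 360) * 60 = 1.44 s

1.44 s


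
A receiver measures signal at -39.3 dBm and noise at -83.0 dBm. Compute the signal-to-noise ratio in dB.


SNR = -39.3 - (-83.0) = 43.7 dB

43.7 dB


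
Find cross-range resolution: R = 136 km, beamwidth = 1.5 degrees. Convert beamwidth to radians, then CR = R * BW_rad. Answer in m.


BW_rad = 0.026179939
CR = 136000 * 0.026179939 = 3560.5 m

3560.5 m


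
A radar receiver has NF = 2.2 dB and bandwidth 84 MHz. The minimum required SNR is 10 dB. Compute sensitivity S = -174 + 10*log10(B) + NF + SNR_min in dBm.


10*log10(84000000.0) = 79.24
S = -174 + 79.24 + 2.2 + 10 = -82.6 dBm

-82.6 dBm


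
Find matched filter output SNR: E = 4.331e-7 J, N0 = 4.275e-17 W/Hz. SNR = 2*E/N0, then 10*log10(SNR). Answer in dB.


SNR_lin = 2 * 4.331e-7 / 4.275e-17 = 2.026e10
SNR_dB = 10*log10(2.026e10) = 103.1 dB

103.1 dB


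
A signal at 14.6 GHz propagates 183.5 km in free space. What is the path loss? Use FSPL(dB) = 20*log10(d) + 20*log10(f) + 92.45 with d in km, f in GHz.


20*log10(183.5) = 45.27
20*log10(14.6) = 23.29
FSPL = 161.0 dB

161.0 dB


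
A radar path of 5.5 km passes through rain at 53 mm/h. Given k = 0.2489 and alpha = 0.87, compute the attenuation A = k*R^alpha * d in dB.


gamma = 0.2489 * 53^0.87 = 7.873084 dB/km
A = 7.873084 * 5.5 = 43.3 dB

43.3 dB


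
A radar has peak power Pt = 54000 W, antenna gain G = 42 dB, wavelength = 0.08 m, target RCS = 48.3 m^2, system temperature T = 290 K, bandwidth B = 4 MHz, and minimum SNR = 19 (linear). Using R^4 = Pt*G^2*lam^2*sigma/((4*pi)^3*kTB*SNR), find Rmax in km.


G_lin = 10^(42/10) = 15848.931925
R^4 = 54000 * 15848.931925^2 * 0.08^2 * 48.3 / ((4*pi)^3 * 1.38e-23 * 290 * 4000000.0 * 19)
R^4 = 6.94705e21 m^4
R_max = (6.94705e21)^(1/4) = 288702.2 m = 288.7 km

288.7 km


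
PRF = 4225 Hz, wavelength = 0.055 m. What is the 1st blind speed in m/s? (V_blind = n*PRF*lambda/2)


V_blind = 1 * 4225 * 0.055 / 2 = 116.2 m/s

116.2 m/s


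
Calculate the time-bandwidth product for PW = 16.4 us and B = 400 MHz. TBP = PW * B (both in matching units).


TBP = 16.4 * 400 = 6560.0

6560.0


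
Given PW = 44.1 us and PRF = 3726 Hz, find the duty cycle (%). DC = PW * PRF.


DC = 44.1e-6 * 3726 * 100 = 16.43%

16.43%


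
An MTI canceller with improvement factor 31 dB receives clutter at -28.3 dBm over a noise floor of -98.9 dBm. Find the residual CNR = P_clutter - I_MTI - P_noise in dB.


CNR = -28.3 - 31 - (-98.9) = 39.6 dB

39.6 dB


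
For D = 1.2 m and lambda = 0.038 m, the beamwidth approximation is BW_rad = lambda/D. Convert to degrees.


BW_rad = 0.038 / 1.2 = 0.031667
BW_deg = 1.81 degrees

1.81 degrees


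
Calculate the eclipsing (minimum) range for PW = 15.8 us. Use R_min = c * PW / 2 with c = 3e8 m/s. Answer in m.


R_min = 3e8 * 15.8e-6 / 2 = 2370.0 m

2370.0 m


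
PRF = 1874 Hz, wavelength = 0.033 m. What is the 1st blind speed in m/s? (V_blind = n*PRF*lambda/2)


V_blind = 1 * 1874 * 0.033 / 2 = 30.9 m/s

30.9 m/s


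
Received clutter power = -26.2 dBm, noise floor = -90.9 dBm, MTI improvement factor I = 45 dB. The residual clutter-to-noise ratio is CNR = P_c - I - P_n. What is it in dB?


CNR = -26.2 - 45 - (-90.9) = 19.7 dB

19.7 dB


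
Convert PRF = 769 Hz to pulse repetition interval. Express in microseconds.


PRI = 1/769 = 0.0013003901 s = 1300.4 us

1300.4 us


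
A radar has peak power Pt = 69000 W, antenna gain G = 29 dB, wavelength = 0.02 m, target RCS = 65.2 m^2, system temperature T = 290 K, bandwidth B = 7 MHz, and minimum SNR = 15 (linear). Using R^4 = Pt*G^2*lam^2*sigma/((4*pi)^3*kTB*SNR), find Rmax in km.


G_lin = 10^(29/10) = 794.328235
R^4 = 69000 * 794.328235^2 * 0.02^2 * 65.2 / ((4*pi)^3 * 1.38e-23 * 290 * 7000000.0 * 15)
R^4 = 1.36163e18 m^4
R_max = (1.36163e18)^(1/4) = 34159.8 m = 34.2 km

34.2 km


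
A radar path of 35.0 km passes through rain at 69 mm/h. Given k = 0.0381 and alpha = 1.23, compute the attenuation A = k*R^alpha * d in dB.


gamma = 0.0381 * 69^1.23 = 6.961605 dB/km
A = 6.961605 * 35.0 = 243.66 dB

243.66 dB


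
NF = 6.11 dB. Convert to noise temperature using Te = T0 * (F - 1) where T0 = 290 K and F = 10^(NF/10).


NF_lin = 10^(6.11/10) = 4.083194
Te = 290 * (4.083194 - 1) = 894.1 K

894.1 K


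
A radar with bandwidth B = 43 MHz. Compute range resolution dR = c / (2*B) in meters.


dR = 3e8 / (2 * 43000000.0) = 3.49 m

3.49 m


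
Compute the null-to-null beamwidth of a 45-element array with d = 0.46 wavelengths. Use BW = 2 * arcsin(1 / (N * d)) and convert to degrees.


1/(N*d) = 1/(45*0.46) = 0.048309
BW = 2*arcsin(0.048309) = 5.5 degrees

5.5 degrees


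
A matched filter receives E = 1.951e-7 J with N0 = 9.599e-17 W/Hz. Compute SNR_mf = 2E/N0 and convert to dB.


SNR_lin = 2 * 1.951e-7 / 9.599e-17 = 4.065e9
SNR_dB = 10*log10(4.065e9) = 96.1 dB

96.1 dB


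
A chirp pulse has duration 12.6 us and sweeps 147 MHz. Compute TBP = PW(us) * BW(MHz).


TBP = 12.6 * 147 = 1852.2

1852.2


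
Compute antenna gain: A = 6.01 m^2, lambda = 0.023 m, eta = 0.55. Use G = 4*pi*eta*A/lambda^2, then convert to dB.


G_linear = 4*pi*0.55*6.01/0.023^2 = 78522.0
G_dB = 10*log10(78522.0) = 48.9 dB

48.9 dB


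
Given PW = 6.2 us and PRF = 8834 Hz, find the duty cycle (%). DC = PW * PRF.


DC = 6.2e-6 * 8834 * 100 = 5.48%

5.48%


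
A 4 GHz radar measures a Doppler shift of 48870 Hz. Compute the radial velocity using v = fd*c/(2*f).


v = 48870 * 3e8 / (2 * 4000000000.0) = 1832.6 m/s

1832.6 m/s


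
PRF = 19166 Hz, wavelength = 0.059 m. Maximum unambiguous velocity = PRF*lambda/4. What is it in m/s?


V_ua = 19166 * 0.059 / 4 = 282.7 m/s

282.7 m/s


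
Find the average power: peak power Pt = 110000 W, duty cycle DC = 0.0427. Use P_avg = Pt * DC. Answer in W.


P_avg = 110000 * 0.0427 = 4697.0 W

4697.0 W


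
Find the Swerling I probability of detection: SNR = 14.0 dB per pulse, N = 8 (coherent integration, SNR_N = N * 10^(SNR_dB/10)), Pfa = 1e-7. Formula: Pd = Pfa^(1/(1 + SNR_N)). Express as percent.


SNR_lin = 10^(14.0/10) = 25.11886
SNR_N = 8 * 25.11886 = 200.95088
1/(1 + SNR_N) = 1/201.95088 = 0.0049517
Pd = (1e-7)^0.0049517 = 0.92329
Pd = 92.3%

92.3%


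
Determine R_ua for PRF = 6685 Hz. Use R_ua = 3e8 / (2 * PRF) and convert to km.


R_ua = 3e8 / (2 * 6685) = 22438.3 m = 22.4 km

22.4 km


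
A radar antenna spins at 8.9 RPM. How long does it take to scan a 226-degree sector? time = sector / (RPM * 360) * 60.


t = 226 / (8.9 * 360) * 60 = 4.23 s

4.23 s


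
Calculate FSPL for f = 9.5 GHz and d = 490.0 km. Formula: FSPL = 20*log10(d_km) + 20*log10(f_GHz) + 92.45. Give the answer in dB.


20*log10(490.0) = 53.8
20*log10(9.5) = 19.55
FSPL = 165.8 dB

165.8 dB


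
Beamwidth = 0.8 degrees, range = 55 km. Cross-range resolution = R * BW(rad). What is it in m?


BW_rad = 0.013962634
CR = 55000 * 0.013962634 = 767.9 m

767.9 m


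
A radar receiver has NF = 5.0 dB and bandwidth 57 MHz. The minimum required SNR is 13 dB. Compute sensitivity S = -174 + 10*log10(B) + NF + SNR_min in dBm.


10*log10(57000000.0) = 77.56
S = -174 + 77.56 + 5.0 + 13 = -78.4 dBm

-78.4 dBm


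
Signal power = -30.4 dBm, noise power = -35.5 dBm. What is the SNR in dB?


SNR = -30.4 - (-35.5) = 5.1 dB

5.1 dB


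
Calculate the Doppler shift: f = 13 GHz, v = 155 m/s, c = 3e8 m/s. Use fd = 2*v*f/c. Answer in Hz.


fd = 2 * 155 * 13000000000.0 / 3e8 = 13433.3 Hz

13433.3 Hz


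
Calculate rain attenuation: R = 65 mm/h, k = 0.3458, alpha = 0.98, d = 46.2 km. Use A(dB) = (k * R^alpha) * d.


gamma = 0.3458 * 65^0.98 = 20.676645 dB/km
A = 20.676645 * 46.2 = 955.26 dB

955.26 dB


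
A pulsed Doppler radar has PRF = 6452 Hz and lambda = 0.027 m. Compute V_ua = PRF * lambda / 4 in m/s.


V_ua = 6452 * 0.027 / 4 = 43.6 m/s

43.6 m/s


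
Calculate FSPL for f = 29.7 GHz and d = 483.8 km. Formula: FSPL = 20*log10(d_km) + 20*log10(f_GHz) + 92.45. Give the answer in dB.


20*log10(483.8) = 53.69
20*log10(29.7) = 29.46
FSPL = 175.6 dB

175.6 dB


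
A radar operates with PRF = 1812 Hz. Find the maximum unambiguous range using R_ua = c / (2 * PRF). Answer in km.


R_ua = 3e8 / (2 * 1812) = 82781.5 m = 82.8 km

82.8 km


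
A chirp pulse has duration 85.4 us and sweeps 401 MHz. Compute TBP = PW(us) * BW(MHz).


TBP = 85.4 * 401 = 34245.4

34245.4


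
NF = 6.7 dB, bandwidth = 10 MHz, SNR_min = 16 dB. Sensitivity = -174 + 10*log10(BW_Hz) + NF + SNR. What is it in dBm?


10*log10(10000000.0) = 70.0
S = -174 + 70.0 + 6.7 + 16 = -81.3 dBm

-81.3 dBm


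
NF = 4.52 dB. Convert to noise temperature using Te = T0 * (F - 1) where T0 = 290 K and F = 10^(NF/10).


NF_lin = 10^(4.52/10) = 2.831392
Te = 290 * (2.831392 - 1) = 531.1 K

531.1 K


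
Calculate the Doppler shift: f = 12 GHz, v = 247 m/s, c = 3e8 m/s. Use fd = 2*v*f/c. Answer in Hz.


fd = 2 * 247 * 12000000000.0 / 3e8 = 19760.0 Hz

19760.0 Hz


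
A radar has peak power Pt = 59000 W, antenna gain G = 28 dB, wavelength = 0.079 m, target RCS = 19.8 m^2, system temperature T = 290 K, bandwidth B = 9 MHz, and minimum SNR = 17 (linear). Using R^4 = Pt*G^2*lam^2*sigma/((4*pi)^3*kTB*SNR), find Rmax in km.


G_lin = 10^(28/10) = 630.957344
R^4 = 59000 * 630.957344^2 * 0.079^2 * 19.8 / ((4*pi)^3 * 1.38e-23 * 290 * 9000000.0 * 17)
R^4 = 2.38876e18 m^4
R_max = (2.38876e18)^(1/4) = 39313.6 m = 39.3 km

39.3 km


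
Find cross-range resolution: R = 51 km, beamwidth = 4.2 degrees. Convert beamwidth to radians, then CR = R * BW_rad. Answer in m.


BW_rad = 0.073303829
CR = 51000 * 0.073303829 = 3738.5 m

3738.5 m


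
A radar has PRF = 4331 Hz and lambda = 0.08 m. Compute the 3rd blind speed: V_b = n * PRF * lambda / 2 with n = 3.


V_blind = 3 * 4331 * 0.08 / 2 = 519.7 m/s

519.7 m/s


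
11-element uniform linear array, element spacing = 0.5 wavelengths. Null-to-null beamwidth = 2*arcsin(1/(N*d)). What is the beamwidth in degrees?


1/(N*d) = 1/(11*0.5) = 0.181818
BW = 2*arcsin(0.181818) = 21.0 degrees

21.0 degrees


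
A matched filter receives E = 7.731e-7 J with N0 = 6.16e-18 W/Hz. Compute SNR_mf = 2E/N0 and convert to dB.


SNR_lin = 2 * 7.731e-7 / 6.16e-18 = 2.51e11
SNR_dB = 10*log10(2.51e11) = 114.0 dB

114.0 dB


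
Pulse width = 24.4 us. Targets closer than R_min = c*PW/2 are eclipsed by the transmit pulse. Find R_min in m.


R_min = 3e8 * 24.4e-6 / 2 = 3660.0 m

3660.0 m


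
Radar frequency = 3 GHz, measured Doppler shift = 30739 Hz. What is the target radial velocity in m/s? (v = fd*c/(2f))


v = 30739 * 3e8 / (2 * 3000000000.0) = 1537.0 m/s

1537.0 m/s


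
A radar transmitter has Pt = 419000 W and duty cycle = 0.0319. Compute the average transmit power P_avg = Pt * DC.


P_avg = 419000 * 0.0319 = 13366.1 W

13366.1 W


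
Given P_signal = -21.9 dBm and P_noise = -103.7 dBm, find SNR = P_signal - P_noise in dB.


SNR = -21.9 - (-103.7) = 81.8 dB

81.8 dB


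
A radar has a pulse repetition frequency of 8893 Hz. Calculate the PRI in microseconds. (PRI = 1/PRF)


PRI = 1/8893 = 0.000112448 s = 112.4 us

112.4 us


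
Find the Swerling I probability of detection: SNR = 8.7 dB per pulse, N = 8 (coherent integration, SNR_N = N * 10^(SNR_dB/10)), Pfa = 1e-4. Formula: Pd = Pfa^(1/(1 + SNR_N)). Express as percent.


SNR_lin = 10^(8.7/10) = 7.4131
SNR_N = 8 * 7.4131 = 59.3048
1/(1 + SNR_N) = 1/60.3048 = 0.0165824
Pd = (1e-4)^0.0165824 = 0.85836
Pd = 85.8%

85.8%


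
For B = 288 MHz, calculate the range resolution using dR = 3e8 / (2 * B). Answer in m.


dR = 3e8 / (2 * 288000000.0) = 0.52 m

0.52 m


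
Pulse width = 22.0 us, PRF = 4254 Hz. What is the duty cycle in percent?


DC = 22.0e-6 * 4254 * 100 = 9.36%

9.36%
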